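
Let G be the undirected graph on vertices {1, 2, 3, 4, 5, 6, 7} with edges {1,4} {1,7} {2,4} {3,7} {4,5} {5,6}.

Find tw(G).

A width-1 tree decomposition is:
Bags: B1 = {3, 7}  B2 = {1, 7}  B3 = {1, 4}  B4 = {2, 4}  B5 = {4, 5}  B6 = {5, 6}
Tree: B1–B2, B2–B3, B3–B4, B3–B5, B5–B6
Every bag has size at most 2, so the width is 2 − 1 = 1 and tw(G) ≤ 1. Since G has at least one edge (e.g. 3–7), it is not an edgeless graph, so tw(G) ≥ 1. Combining the bounds, tw(G) = 1.

1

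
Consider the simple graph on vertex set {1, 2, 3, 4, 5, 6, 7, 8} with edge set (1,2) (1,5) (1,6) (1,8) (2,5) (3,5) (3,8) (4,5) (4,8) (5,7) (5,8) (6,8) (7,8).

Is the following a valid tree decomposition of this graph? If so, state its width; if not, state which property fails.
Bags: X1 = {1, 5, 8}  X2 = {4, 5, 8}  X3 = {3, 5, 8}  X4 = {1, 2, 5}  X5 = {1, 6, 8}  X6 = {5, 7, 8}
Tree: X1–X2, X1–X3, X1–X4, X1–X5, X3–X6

Yes; width 2.

Vertex coverage: the bags together contain {1, 2, 3, 4, 5, 6, 7, 8}, the full vertex set. Edge coverage: each edge of G has both endpoints in at least one bag. Running intersection: for every vertex, the bags containing it form a connected subtree. All three properties hold, so this is a valid tree decomposition of width max|bag| − 1 = 2, and hence tw(G) ≤ 2.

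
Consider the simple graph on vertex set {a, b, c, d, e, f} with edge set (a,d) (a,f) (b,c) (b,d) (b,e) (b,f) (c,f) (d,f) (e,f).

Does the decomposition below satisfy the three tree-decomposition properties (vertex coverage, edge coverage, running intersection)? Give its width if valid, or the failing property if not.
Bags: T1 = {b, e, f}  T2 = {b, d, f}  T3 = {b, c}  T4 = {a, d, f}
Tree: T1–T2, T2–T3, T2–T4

No — edge (f,c) lies in no bag.

A tree decomposition must satisfy three properties: every vertex lies in some bag; for every edge, both endpoints lie together in some bag; and for every vertex, the bags containing it form a connected subtree. Here edge (f,c) lies in no bag, so the decomposition is invalid.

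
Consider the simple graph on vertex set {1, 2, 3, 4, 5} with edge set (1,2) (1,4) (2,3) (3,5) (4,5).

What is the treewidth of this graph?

A width-2 tree decomposition is:
Bags: B1 = {2, 3, 5}  B2 = {2, 4, 5}  B3 = {1, 2, 4}
Tree: B1–B2, B2–B3
Each bag holds 3 vertices, so the decomposition has width 2, which upper-bounds the treewidth. For the lower bound, G contains the cycle 2–3–5–4–1–2, so G is not a forest; only forests have treewidth ≤ 1, hence tw(G) ≥ 2. Combining the bounds, tw(G) = 2.

2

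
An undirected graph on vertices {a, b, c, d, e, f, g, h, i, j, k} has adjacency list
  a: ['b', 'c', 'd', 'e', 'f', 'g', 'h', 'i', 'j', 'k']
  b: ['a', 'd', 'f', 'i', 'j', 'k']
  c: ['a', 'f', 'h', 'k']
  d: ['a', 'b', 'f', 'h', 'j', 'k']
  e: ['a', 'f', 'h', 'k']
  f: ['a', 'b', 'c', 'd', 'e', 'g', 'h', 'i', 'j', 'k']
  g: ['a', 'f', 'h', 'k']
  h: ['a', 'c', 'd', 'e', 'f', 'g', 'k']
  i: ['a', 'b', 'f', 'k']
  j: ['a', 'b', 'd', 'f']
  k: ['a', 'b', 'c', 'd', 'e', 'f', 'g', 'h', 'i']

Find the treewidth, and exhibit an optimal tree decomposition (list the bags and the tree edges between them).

Every bag has size at most 5, so the width is 5 − 1 = 4 and tw(G) ≤ 4. On the other hand G contains the 5-clique {a, b, d, f, j}. A clique must lie in a single bag of any decomposition, so no decomposition can have width below 4. Hence tw(G) = 4 exactly.

Treewidth 4.
One optimal decomposition is:
Bags: B1 = {a, b, f, i, k}  B2 = {a, b, d, f, k}  B3 = {a, d, f, h, k}  B4 = {a, c, f, h, k}  B5 = {a, f, g, h, k}  B6 = {a, b, d, f, j}  B7 = {a, e, f, h, k}
Tree: B1–B2, B2–B3, B3–B4, B3–B5, B2–B6, B4–B7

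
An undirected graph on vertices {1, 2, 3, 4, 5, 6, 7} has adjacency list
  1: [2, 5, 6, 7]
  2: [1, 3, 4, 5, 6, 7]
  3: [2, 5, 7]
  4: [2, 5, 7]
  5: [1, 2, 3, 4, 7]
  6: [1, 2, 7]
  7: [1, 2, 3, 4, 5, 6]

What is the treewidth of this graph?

A width-3 tree decomposition is:
Bags: B1 = {1, 2, 6, 7}  B2 = {1, 2, 5, 7}  B3 = {2, 3, 5, 7}  B4 = {2, 4, 5, 7}
Tree: B1–B2, B2–B3, B2–B4
Each bag holds 4 vertices, so the decomposition has width 3, which upper-bounds the treewidth. Conversely, {1, 2, 5, 7} is a clique of size 4, and the vertices of any clique must share a bag in every tree decomposition; so some bag has ≥ 4 vertices and tw(G) ≥ 3. The upper and lower bounds meet at 3, so that is the treewidth.

3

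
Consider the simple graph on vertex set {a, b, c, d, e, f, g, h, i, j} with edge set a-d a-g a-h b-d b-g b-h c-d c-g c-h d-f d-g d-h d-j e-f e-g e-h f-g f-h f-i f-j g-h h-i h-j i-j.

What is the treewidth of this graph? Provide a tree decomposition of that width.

Treewidth 3.
Bags: B1 = {d, f, g, h}  B2 = {c, d, g, h}  B3 = {d, f, h, j}  B4 = {a, d, g, h}  B5 = {f, h, i, j}  B6 = {e, f, g, h}  B7 = {b, d, g, h}
Tree: B1–B2, B1–B3, B2–B4, B3–B5, B1–B6, B4–B7

Each bag holds 4 vertices, so the decomposition has width 3, which upper-bounds the treewidth. On the other hand G contains the 4-clique {d, f, g, h}. A clique must lie in a single bag of any decomposition, so no decomposition can have width below 3. The upper and lower bounds meet at 3, so that is the treewidth.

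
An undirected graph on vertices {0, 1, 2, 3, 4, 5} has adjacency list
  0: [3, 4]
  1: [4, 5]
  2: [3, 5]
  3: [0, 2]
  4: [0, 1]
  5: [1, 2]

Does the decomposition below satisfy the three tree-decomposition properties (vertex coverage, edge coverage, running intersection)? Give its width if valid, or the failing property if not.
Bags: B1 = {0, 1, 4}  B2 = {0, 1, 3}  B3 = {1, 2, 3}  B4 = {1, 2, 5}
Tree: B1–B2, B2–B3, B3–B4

Yes; width 2.

Vertex coverage: the bags together contain {0, 1, 2, 3, 4, 5}, the full vertex set. Edge coverage: each edge of G has both endpoints in at least one bag. Running intersection: for every vertex, the bags containing it form a connected subtree. All three properties hold, so this is a valid tree decomposition of width max|bag| − 1 = 2, and hence tw(G) ≤ 2.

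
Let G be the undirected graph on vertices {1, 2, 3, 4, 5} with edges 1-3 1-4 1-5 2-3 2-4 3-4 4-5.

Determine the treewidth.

2

A width-2 tree decomposition is:
Bags: B1 = {1, 3, 4}  B2 = {1, 4, 5}  B3 = {2, 3, 4}
Tree: B1–B2, B1–B3
Each bag holds 3 vertices, so the decomposition has width 2, which upper-bounds the treewidth. On the other hand G contains the 3-clique {1, 3, 4}. A clique must lie in a single bag of any decomposition, so no decomposition can have width below 2. Hence tw(G) = 2 exactly.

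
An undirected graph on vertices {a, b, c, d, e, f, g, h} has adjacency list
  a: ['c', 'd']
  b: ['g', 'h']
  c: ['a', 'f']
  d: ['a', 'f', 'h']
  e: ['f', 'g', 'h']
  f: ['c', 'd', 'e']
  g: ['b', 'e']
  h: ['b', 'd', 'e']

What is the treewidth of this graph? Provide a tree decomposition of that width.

Treewidth 2.
Bags: B1 = {b, g, h}  B2 = {e, g, h}  B3 = {d, e, h}  B4 = {d, e, f}  B5 = {a, d, f}  B6 = {a, c, f}
Tree: B1–B2, B2–B3, B3–B4, B4–B5, B5–B6

Each bag holds 3 vertices, so the decomposition has width 2, which upper-bounds the treewidth. For the lower bound, G contains the cycle b–g–e–h–b, so G is not a forest; only forests have treewidth ≤ 1, hence tw(G) ≥ 2. Combining the bounds, tw(G) = 2.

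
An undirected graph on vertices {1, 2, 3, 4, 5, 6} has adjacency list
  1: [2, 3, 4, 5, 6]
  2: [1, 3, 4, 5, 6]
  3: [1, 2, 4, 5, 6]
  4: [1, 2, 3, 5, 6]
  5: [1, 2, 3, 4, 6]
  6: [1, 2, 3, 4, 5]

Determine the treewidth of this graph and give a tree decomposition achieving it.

Treewidth 5.
Bags: B1 = {1, 2, 3, 4, 5, 6}
Tree: (single bag)

A single bag containing all 6 vertices is trivially a valid decomposition of width 5. Conversely, {1, 2, 3, 4, 5, 6} is a clique of size 6, and the vertices of any clique must share a bag in every tree decomposition; so some bag has ≥ 6 vertices and tw(G) ≥ 5. Combining the bounds, tw(G) = 5.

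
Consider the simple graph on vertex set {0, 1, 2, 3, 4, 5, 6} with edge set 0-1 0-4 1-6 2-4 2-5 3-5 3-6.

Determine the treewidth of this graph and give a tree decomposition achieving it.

Treewidth 2.
One such decomposition:
Bags: B1 = {1, 3, 6}  B2 = {0, 1, 3}  B3 = {0, 3, 4}  B4 = {2, 3, 4}  B5 = {2, 3, 5}
Tree: B1–B2, B2–B3, B3–B4, B4–B5

Every bag has size at most 3, so the width is 3 − 1 = 2 and tw(G) ≤ 2. For the lower bound, G contains the cycle 3–6–1–0–4–2–5–3, so G is not a forest; only forests have treewidth ≤ 1, hence tw(G) ≥ 2. Combining the bounds, tw(G) = 2.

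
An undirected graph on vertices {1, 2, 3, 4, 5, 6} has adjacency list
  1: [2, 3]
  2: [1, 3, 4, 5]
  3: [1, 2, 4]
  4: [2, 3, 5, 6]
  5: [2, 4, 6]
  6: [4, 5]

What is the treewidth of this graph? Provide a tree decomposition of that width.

Treewidth 2.
One such decomposition:
Bags: B1 = {4, 5, 6}  B2 = {2, 4, 5}  B3 = {2, 3, 4}  B4 = {1, 2, 3}
Tree: B1–B2, B2–B3, B3–B4

The largest bag has 3 vertices, giving width 2; this decomposition certifies tw(G) ≤ 2. On the other hand G contains the 3-clique {1, 2, 3}. A clique must lie in a single bag of any decomposition, so no decomposition can have width below 2. Combining the bounds, tw(G) = 2.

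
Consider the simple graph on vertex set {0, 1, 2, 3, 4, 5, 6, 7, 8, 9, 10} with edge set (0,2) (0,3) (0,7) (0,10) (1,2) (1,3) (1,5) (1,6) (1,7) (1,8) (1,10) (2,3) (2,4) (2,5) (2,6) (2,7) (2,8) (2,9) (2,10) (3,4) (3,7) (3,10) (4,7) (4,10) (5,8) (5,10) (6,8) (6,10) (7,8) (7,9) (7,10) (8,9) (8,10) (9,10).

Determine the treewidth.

4

A width-4 tree decomposition is:
Bags: B1 = {1, 2, 5, 8, 10}  B2 = {1, 2, 7, 8, 10}  B3 = {1, 2, 3, 7, 10}  B4 = {1, 2, 6, 8, 10}  B5 = {2, 7, 8, 9, 10}  B6 = {0, 2, 3, 7, 10}  B7 = {2, 3, 4, 7, 10}
Tree: B1–B2, B2–B3, B2–B4, B2–B5, B3–B6, B6–B7
The largest bag has 5 vertices, giving width 4; this decomposition certifies tw(G) ≤ 4. For the lower bound, the 5 vertices {1, 2, 5, 8, 10} are pairwise adjacent, and any tree decomposition puts a clique entirely inside one bag — forcing width ≥ 4. Combining the bounds, tw(G) = 4.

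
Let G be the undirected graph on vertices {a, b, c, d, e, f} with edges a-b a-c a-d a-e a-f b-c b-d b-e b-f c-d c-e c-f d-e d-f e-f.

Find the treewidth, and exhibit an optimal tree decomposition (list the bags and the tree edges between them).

With just one bag of size 6, the width is 6 − 1 = 5, so tw(G) ≤ 5. For the lower bound, the 6 vertices {a, b, c, d, e, f} are pairwise adjacent, and any tree decomposition puts a clique entirely inside one bag — forcing width ≥ 5. Hence tw(G) = 5 exactly.

Treewidth 5.
One optimal decomposition is:
Bags: B1 = {a, b, c, d, e, f}
Tree: (single bag)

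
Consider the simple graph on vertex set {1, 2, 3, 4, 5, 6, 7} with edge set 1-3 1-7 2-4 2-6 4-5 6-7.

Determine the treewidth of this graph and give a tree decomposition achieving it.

Every bag has size at most 2, so the width is 2 − 1 = 1 and tw(G) ≤ 1. Any graph with an edge has treewidth ≥ 1, and G has the edge 5–4. Therefore the treewidth is 1.

Treewidth 1.
One such decomposition:
Bags: B1 = {4, 5}  B2 = {2, 4}  B3 = {2, 6}  B4 = {6, 7}  B5 = {1, 7}  B6 = {1, 3}
Tree: B1–B2, B2–B3, B3–B4, B4–B5, B5–B6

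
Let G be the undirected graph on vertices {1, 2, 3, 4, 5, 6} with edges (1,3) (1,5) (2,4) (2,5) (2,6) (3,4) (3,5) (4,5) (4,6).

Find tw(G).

A width-2 tree decomposition is:
Bags: B1 = {3, 4, 5}  B2 = {1, 3, 5}  B3 = {2, 4, 5}  B4 = {2, 4, 6}
Tree: B1–B2, B1–B3, B3–B4
Every bag has size at most 3, so the width is 3 − 1 = 2 and tw(G) ≤ 2. On the other hand G contains the 3-clique {1, 3, 5}. A clique must lie in a single bag of any decomposition, so no decomposition can have width below 2. Hence tw(G) = 2 exactly.

2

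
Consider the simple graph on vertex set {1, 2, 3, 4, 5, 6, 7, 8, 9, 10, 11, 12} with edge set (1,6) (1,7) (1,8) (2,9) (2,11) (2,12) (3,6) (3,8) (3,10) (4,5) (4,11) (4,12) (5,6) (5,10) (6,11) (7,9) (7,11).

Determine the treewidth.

A width-3 tree decomposition is:
Bags: B1 = {2, 4, 9, 12}  B2 = {2, 4, 9, 11}  B3 = {4, 7, 9, 11}  B4 = {4, 5, 7, 11}  B5 = {5, 6, 7, 11}  B6 = {1, 5, 6, 7}  B7 = {1, 5, 6, 10}  B8 = {1, 3, 6, 10}  B9 = {1, 3, 8, 10}
Tree: B1–B2, B2–B3, B3–B4, B4–B5, B5–B6, B6–B7, B7–B8, B8–B9
Each bag holds 4 vertices, so the decomposition has width 3, which upper-bounds the treewidth. For the lower bound: the 4 vertex sets {2,9,12}, {4}, {11}, {1,5,6,7} are disjoint, each induces a connected subgraph, and every pair is joined by at least one edge of G. Contracting each set to a single vertex therefore yields K_{4} as a minor, and since treewidth is minor-monotone, tw(G) ≥ tw(K_{4}) = 3. Therefore the treewidth is 3.

3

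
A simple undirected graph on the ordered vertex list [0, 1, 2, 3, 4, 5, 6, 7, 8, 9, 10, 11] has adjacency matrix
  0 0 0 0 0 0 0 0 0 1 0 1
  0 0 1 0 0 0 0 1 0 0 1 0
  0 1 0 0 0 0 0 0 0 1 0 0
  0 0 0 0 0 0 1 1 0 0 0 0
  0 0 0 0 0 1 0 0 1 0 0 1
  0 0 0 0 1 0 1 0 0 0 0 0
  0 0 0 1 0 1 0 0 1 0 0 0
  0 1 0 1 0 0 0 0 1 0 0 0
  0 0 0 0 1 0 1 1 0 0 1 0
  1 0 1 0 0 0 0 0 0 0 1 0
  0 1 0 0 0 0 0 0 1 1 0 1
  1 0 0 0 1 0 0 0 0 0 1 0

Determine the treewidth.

A width-3 tree decomposition is:
Bags: B1 = {0, 2, 9, 11}  B2 = {2, 9, 10, 11}  B3 = {1, 2, 10, 11}  B4 = {1, 4, 10, 11}  B5 = {1, 4, 8, 10}  B6 = {1, 4, 7, 8}  B7 = {4, 5, 7, 8}  B8 = {5, 6, 7, 8}  B9 = {3, 5, 6, 7}
Tree: B1–B2, B2–B3, B3–B4, B4–B5, B5–B6, B6–B7, B7–B8, B8–B9
The largest bag has 4 vertices, giving width 3; this decomposition certifies tw(G) ≤ 3. For the lower bound: the 4 vertex sets {0,2,9}, {11}, {10}, {1,4,7,8} are disjoint, each induces a connected subgraph, and every pair is joined by at least one edge of G. Contracting each set to a single vertex therefore yields K_{4} as a minor, and since treewidth is minor-monotone, tw(G) ≥ tw(K_{4}) = 3. Therefore the treewidth is 3.

3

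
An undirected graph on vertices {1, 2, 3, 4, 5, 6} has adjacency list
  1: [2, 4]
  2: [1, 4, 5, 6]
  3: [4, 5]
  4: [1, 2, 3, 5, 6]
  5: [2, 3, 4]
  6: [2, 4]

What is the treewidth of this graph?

2

A width-2 tree decomposition is:
Bags: B1 = {2, 4, 6}  B2 = {1, 2, 4}  B3 = {2, 4, 5}  B4 = {3, 4, 5}
Tree: B1–B2, B1–B3, B3–B4
The largest bag has 3 vertices, giving width 2; this decomposition certifies tw(G) ≤ 2. For the lower bound, the 3 vertices {1, 2, 4} are pairwise adjacent, and any tree decomposition puts a clique entirely inside one bag — forcing width ≥ 2. Combining the bounds, tw(G) = 2.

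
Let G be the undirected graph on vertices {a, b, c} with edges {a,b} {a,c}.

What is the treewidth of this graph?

A width-1 tree decomposition is:
Bags: B1 = {a, c}  B2 = {a, b}
Tree: B1–B2
Each bag holds 2 vertices, so the decomposition has width 1, which upper-bounds the treewidth. Since G has at least one edge (e.g. c–a), it is not an edgeless graph, so tw(G) ≥ 1. Hence tw(G) = 1 exactly.

1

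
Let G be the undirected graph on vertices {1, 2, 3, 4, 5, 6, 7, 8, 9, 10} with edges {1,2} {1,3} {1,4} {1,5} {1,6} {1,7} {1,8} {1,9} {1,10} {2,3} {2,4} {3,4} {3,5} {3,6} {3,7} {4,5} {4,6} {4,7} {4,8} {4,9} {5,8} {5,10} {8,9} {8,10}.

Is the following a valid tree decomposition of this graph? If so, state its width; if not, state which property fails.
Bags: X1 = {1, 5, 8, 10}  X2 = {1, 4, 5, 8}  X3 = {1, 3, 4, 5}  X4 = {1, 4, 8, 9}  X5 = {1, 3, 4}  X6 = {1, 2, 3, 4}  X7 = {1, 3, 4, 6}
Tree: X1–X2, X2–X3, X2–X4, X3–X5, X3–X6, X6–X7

No — vertex 7 appears in no bag.

A tree decomposition must satisfy three properties: every vertex lies in some bag; for every edge, both endpoints lie together in some bag; and for every vertex, the bags containing it form a connected subtree. Here vertex 7 appears in no bag, so the decomposition is invalid.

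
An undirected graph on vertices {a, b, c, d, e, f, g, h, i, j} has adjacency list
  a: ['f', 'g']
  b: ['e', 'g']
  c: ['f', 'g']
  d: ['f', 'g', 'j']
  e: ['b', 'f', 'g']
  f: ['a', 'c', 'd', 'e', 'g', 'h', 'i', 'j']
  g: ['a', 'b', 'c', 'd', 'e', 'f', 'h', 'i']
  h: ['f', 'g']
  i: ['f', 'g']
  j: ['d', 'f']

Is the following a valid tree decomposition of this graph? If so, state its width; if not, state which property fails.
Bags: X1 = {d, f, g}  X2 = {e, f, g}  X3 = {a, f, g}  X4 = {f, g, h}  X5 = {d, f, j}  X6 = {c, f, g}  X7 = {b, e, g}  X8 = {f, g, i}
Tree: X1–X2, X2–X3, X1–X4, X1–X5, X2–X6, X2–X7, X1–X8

Yes; width 2.

Every vertex of G appears in some bag (union = {a, b, c, d, e, f, g, h, i, j}); every edge is covered by a bag; and for each vertex v the set of bags containing v is connected in the bag tree. The decomposition is therefore valid. The largest bag has 3 vertices, so the width is 2.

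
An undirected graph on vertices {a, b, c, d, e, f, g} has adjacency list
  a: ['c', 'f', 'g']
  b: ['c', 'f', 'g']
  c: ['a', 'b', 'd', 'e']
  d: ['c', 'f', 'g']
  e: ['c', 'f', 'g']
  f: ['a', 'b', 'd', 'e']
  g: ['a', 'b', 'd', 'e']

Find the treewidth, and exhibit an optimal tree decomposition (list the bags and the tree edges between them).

Every bag has size at most 4, so the width is 4 − 1 = 3 and tw(G) ≤ 3. For the lower bound: the 4 vertex sets {c,d}, {b,f}, {g}, {a} are disjoint, each induces a connected subgraph, and every pair is joined by at least one edge of G. Contracting each set to a single vertex therefore yields K_{4} as a minor, and since treewidth is minor-monotone, tw(G) ≥ tw(K_{4}) = 3. Therefore the treewidth is 3.

Treewidth 3.
Bags: B1 = {c, d, f, g}  B2 = {b, c, f, g}  B3 = {a, c, f, g}  B4 = {c, e, f, g}
Tree: B1–B2, B2–B3, B3–B4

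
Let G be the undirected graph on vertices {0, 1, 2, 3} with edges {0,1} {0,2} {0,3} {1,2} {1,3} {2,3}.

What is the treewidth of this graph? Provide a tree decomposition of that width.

Treewidth 3.
One such decomposition:
Bags: B1 = {0, 1, 2, 3}
Tree: (single bag)

With just one bag of size 4, the width is 4 − 1 = 3, so tw(G) ≤ 3. Conversely, {0, 1, 2, 3} is a clique of size 4, and the vertices of any clique must share a bag in every tree decomposition; so some bag has ≥ 4 vertices and tw(G) ≥ 3. Hence tw(G) = 3 exactly.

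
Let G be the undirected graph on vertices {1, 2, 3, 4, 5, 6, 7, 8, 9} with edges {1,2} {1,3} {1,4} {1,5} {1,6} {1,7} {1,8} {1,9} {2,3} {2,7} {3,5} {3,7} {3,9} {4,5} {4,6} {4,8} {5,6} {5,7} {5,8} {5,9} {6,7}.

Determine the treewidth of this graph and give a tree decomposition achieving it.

Treewidth 3.
One such decomposition:
Bags: B1 = {1, 5, 6, 7}  B2 = {1, 4, 5, 6}  B3 = {1, 3, 5, 7}  B4 = {1, 3, 5, 9}  B5 = {1, 4, 5, 8}  B6 = {1, 2, 3, 7}
Tree: B1–B2, B1–B3, B3–B4, B2–B5, B3–B6

Each bag holds 4 vertices, so the decomposition has width 3, which upper-bounds the treewidth. Conversely, {1, 2, 3, 7} is a clique of size 4, and the vertices of any clique must share a bag in every tree decomposition; so some bag has ≥ 4 vertices and tw(G) ≥ 3. The upper and lower bounds meet at 3, so that is the treewidth.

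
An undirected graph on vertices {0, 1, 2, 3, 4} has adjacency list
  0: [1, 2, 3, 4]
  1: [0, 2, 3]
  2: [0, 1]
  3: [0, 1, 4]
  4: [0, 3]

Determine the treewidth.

2

A width-2 tree decomposition is:
Bags: B1 = {0, 1, 2}  B2 = {0, 1, 3}  B3 = {0, 3, 4}
Tree: B1–B2, B2–B3
The largest bag has 3 vertices, giving width 2; this decomposition certifies tw(G) ≤ 2. For the lower bound, the 3 vertices {0, 1, 2} are pairwise adjacent, and any tree decomposition puts a clique entirely inside one bag — forcing width ≥ 2. Hence tw(G) = 2 exactly.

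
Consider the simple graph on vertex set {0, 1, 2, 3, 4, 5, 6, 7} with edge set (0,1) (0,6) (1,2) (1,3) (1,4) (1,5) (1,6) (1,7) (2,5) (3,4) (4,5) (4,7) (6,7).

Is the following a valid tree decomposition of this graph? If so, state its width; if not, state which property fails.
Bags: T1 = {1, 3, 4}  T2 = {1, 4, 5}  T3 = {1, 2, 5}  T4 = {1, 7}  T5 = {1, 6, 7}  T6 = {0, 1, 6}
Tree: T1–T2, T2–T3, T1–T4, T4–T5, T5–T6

No — edge (4,7) lies in no bag.

A tree decomposition must satisfy three properties: every vertex lies in some bag; for every edge, both endpoints lie together in some bag; and for every vertex, the bags containing it form a connected subtree. Here edge (4,7) lies in no bag, so the decomposition is invalid.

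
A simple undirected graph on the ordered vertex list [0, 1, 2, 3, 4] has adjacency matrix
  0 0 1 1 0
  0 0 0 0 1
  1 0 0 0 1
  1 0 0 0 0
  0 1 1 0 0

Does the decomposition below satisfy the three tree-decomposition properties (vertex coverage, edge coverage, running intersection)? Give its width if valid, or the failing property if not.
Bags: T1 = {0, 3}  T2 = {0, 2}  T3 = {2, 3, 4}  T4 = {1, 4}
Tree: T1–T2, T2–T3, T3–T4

No — bags containing vertex 3 are not connected in the tree.

A tree decomposition must satisfy three properties: every vertex lies in some bag; for every edge, both endpoints lie together in some bag; and for every vertex, the bags containing it form a connected subtree. Here bags containing vertex 3 are not connected in the tree, so the decomposition is invalid.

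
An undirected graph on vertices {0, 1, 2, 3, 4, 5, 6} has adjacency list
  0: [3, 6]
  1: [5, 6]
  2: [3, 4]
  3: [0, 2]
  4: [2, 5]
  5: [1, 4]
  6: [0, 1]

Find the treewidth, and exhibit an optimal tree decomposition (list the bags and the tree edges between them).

Every bag has size at most 3, so the width is 3 − 1 = 2 and tw(G) ≤ 2. The edges 5–1–6–0–3–2–4–5 form a cycle, so G is not a tree and its treewidth is at least 2. The upper and lower bounds meet at 2, so that is the treewidth.

Treewidth 2.
One optimal decomposition is:
Bags: B1 = {1, 5, 6}  B2 = {0, 5, 6}  B3 = {0, 3, 5}  B4 = {2, 3, 5}  B5 = {2, 4, 5}
Tree: B1–B2, B2–B3, B3–B4, B4–B5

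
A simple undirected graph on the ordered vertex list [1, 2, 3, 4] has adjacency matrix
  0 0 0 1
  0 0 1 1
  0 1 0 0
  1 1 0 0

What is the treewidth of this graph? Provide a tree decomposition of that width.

Treewidth 1.
One optimal decomposition is:
Bags: B1 = {2, 4}  B2 = {2, 3}  B3 = {1, 4}
Tree: B1–B2, B1–B3

Every bag has size at most 2, so the width is 2 − 1 = 1 and tw(G) ≤ 1. Since G has at least one edge (e.g. 4–2), it is not an edgeless graph, so tw(G) ≥ 1. Combining the bounds, tw(G) = 1.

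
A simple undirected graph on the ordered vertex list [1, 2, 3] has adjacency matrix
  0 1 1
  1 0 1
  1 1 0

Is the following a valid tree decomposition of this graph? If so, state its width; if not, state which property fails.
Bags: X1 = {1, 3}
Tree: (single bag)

No — vertex 2 appears in no bag.

A tree decomposition must satisfy three properties: every vertex lies in some bag; for every edge, both endpoints lie together in some bag; and for every vertex, the bags containing it form a connected subtree. Here vertex 2 appears in no bag, so the decomposition is invalid.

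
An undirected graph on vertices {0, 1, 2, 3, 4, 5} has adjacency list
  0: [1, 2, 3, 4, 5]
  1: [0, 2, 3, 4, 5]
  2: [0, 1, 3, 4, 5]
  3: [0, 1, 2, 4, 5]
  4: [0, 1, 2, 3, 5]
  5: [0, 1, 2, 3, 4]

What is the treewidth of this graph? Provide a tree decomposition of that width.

Treewidth 5.
Bags: B1 = {0, 1, 2, 3, 4, 5}
Tree: (single bag)

With just one bag of size 6, the width is 6 − 1 = 5, so tw(G) ≤ 5. On the other hand G contains the 6-clique {0, 1, 2, 3, 4, 5}. A clique must lie in a single bag of any decomposition, so no decomposition can have width below 5. The upper and lower bounds meet at 5, so that is the treewidth.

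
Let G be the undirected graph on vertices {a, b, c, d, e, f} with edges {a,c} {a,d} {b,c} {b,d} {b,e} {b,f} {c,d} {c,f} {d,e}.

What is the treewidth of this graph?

A width-2 tree decomposition is:
Bags: B1 = {b, c, d}  B2 = {b, c, f}  B3 = {a, c, d}  B4 = {b, d, e}
Tree: B1–B2, B1–B3, B1–B4
The largest bag has 3 vertices, giving width 2; this decomposition certifies tw(G) ≤ 2. On the other hand G contains the 3-clique {b, d, e}. A clique must lie in a single bag of any decomposition, so no decomposition can have width below 2. The upper and lower bounds meet at 2, so that is the treewidth.

2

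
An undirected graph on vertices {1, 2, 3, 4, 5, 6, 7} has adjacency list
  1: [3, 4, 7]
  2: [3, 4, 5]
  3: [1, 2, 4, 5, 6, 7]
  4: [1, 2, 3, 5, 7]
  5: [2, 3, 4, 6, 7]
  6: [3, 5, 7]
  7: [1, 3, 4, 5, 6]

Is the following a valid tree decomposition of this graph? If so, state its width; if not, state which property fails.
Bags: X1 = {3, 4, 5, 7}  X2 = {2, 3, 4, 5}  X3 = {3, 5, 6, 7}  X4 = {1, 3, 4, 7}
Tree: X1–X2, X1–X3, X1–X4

Yes; width 3.

Checking the three conditions: (i) the bags cover all of {1, 2, 3, 4, 5, 6, 7}; (ii) for each edge, some bag contains both endpoints; (iii) the bags containing any fixed vertex form a subtree. All hold, so the decomposition is valid with width 4 − 1 = 3.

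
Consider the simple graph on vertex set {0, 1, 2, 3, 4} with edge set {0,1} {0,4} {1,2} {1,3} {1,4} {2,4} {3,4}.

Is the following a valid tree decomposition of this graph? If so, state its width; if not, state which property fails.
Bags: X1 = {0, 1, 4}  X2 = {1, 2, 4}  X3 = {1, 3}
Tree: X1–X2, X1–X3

No — edge (4,3) lies in no bag.

A tree decomposition must satisfy three properties: every vertex lies in some bag; for every edge, both endpoints lie together in some bag; and for every vertex, the bags containing it form a connected subtree. Here edge (4,3) lies in no bag, so the decomposition is invalid.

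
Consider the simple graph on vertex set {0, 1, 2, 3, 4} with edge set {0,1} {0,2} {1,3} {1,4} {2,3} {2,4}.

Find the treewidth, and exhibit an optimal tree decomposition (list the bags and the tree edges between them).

Every bag has size at most 3, so the width is 3 − 1 = 2 and tw(G) ≤ 2. Since 0–1–3–2–0 is a cycle in G, G is not acyclic. Forests are exactly the graphs of treewidth ≤ 1, so tw(G) ≥ 2. Therefore the treewidth is 2.

Treewidth 2.
One such decomposition:
Bags: B1 = {0, 1, 2}  B2 = {1, 2, 3}  B3 = {1, 2, 4}
Tree: B1–B2, B2–B3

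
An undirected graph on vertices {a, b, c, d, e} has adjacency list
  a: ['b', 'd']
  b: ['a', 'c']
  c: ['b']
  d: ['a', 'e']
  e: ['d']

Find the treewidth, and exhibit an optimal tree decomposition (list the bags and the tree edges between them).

Treewidth 1.
One such decomposition:
Bags: B1 = {b, c}  B2 = {a, b}  B3 = {a, d}  B4 = {d, e}
Tree: B1–B2, B2–B3, B3–B4

The largest bag has 2 vertices, giving width 1; this decomposition certifies tw(G) ≤ 1. Since G has at least one edge (e.g. c–b), it is not an edgeless graph, so tw(G) ≥ 1. Therefore the treewidth is 1.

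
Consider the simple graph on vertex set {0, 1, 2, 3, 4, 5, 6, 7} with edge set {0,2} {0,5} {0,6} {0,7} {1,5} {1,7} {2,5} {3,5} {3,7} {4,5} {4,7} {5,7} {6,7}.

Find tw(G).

A width-2 tree decomposition is:
Bags: B1 = {4, 5, 7}  B2 = {0, 5, 7}  B3 = {3, 5, 7}  B4 = {0, 6, 7}  B5 = {0, 2, 5}  B6 = {1, 5, 7}
Tree: B1–B2, B2–B3, B2–B4, B2–B5, B1–B6
Every bag has size at most 3, so the width is 3 − 1 = 2 and tw(G) ≤ 2. On the other hand G contains the 3-clique {0, 2, 5}. A clique must lie in a single bag of any decomposition, so no decomposition can have width below 2. Combining the bounds, tw(G) = 2.

2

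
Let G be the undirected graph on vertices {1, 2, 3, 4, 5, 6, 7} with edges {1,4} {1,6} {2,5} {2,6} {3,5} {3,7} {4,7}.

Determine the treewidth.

2

A width-2 tree decomposition is:
Bags: B1 = {2, 3, 5}  B2 = {2, 3, 6}  B3 = {1, 3, 6}  B4 = {1, 3, 4}  B5 = {3, 4, 7}
Tree: B1–B2, B2–B3, B3–B4, B4–B5
The largest bag has 3 vertices, giving width 2; this decomposition certifies tw(G) ≤ 2. The edges 3–5–2–6–1–4–7–3 form a cycle, so G is not a tree and its treewidth is at least 2. Therefore the treewidth is 2.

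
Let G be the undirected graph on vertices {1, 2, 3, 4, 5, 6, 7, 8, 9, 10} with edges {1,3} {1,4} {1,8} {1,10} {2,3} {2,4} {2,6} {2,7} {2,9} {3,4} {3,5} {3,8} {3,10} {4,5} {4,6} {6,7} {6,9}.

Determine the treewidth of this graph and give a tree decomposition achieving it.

Treewidth 2.
One optimal decomposition is:
Bags: B1 = {1, 3, 4}  B2 = {2, 3, 4}  B3 = {2, 4, 6}  B4 = {1, 3, 10}  B5 = {2, 6, 9}  B6 = {3, 4, 5}  B7 = {2, 6, 7}  B8 = {1, 3, 8}
Tree: B1–B2, B2–B3, B1–B4, B3–B5, B2–B6, B5–B7, B4–B8

Every bag has size at most 3, so the width is 3 − 1 = 2 and tw(G) ≤ 2. For the lower bound, the 3 vertices {2, 6, 9} are pairwise adjacent, and any tree decomposition puts a clique entirely inside one bag — forcing width ≥ 2. Therefore the treewidth is 2.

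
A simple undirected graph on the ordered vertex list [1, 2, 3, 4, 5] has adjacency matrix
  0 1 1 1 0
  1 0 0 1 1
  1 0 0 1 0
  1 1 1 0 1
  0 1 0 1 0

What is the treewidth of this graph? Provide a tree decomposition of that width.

Each bag holds 3 vertices, so the decomposition has width 2, which upper-bounds the treewidth. On the other hand G contains the 3-clique {1, 2, 4}. A clique must lie in a single bag of any decomposition, so no decomposition can have width below 2. Hence tw(G) = 2 exactly.

Treewidth 2.
One optimal decomposition is:
Bags: B1 = {1, 2, 4}  B2 = {2, 4, 5}  B3 = {1, 3, 4}
Tree: B1–B2, B1–B3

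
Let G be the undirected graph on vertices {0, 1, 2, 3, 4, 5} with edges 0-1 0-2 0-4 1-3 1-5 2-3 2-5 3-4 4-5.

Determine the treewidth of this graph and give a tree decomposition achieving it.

Every bag has size at most 4, so the width is 4 − 1 = 3 and tw(G) ≤ 3. For the lower bound: the 4 vertex sets {0,4}, {1,5}, {2}, {3} are disjoint, each induces a connected subgraph, and every pair is joined by at least one edge of G. Contracting each set to a single vertex therefore yields K_{4} as a minor, and since treewidth is minor-monotone, tw(G) ≥ tw(K_{4}) = 3. Combining the bounds, tw(G) = 3.

Treewidth 3.
One such decomposition:
Bags: B1 = {0, 1, 2, 4}  B2 = {1, 2, 4, 5}  B3 = {1, 2, 3, 4}
Tree: B1–B2, B2–B3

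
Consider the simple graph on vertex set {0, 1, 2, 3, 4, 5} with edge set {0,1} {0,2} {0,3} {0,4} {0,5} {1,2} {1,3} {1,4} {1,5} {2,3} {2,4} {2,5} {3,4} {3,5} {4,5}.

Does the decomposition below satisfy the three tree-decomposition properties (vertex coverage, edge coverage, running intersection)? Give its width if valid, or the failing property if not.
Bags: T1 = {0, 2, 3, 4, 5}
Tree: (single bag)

No — vertex 1 appears in no bag.

A tree decomposition must satisfy three properties: every vertex lies in some bag; for every edge, both endpoints lie together in some bag; and for every vertex, the bags containing it form a connected subtree. Here vertex 1 appears in no bag, so the decomposition is invalid.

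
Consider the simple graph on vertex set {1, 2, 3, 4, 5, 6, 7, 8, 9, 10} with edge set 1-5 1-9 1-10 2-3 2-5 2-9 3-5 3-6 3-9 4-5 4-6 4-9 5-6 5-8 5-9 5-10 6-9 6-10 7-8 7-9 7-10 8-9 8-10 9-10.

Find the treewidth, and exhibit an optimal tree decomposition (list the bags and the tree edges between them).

Every bag has size at most 4, so the width is 4 − 1 = 3 and tw(G) ≤ 3. On the other hand G contains the 4-clique {5, 8, 9, 10}. A clique must lie in a single bag of any decomposition, so no decomposition can have width below 3. Hence tw(G) = 3 exactly.

Treewidth 3.
One optimal decomposition is:
Bags: B1 = {5, 6, 9, 10}  B2 = {3, 5, 6, 9}  B3 = {5, 8, 9, 10}  B4 = {4, 5, 6, 9}  B5 = {1, 5, 9, 10}  B6 = {2, 3, 5, 9}  B7 = {7, 8, 9, 10}
Tree: B1–B2, B1–B3, B1–B4, B3–B5, B2–B6, B3–B7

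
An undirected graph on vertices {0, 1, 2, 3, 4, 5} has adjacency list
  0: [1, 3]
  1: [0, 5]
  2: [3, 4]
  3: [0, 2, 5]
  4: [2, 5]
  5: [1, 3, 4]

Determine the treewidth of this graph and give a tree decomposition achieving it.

Treewidth 2.
One optimal decomposition is:
Bags: B1 = {0, 1, 3}  B2 = {1, 3, 5}  B3 = {2, 3, 5}  B4 = {2, 4, 5}
Tree: B1–B2, B2–B3, B3–B4

Each bag holds 3 vertices, so the decomposition has width 2, which upper-bounds the treewidth. Since 0–1–5–3–0 is a cycle in G, G is not acyclic. Forests are exactly the graphs of treewidth ≤ 1, so tw(G) ≥ 2. Therefore the treewidth is 2.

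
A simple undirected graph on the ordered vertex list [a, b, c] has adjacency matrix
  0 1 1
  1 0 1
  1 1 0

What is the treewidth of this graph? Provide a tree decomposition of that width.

With just one bag of size 3, the width is 3 − 1 = 2, so tw(G) ≤ 2. On the other hand G contains the 3-clique {a, b, c}. A clique must lie in a single bag of any decomposition, so no decomposition can have width below 2. Combining the bounds, tw(G) = 2.

Treewidth 2.
One such decomposition:
Bags: B1 = {a, b, c}
Tree: (single bag)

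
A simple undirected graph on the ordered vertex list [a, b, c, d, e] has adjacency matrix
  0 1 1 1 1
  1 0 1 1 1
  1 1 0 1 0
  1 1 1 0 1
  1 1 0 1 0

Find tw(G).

A width-3 tree decomposition is:
Bags: B1 = {a, b, c, d}  B2 = {a, b, d, e}
Tree: B1–B2
The largest bag has 4 vertices, giving width 3; this decomposition certifies tw(G) ≤ 3. For the lower bound, the 4 vertices {a, b, d, e} are pairwise adjacent, and any tree decomposition puts a clique entirely inside one bag — forcing width ≥ 3. Therefore the treewidth is 3.

3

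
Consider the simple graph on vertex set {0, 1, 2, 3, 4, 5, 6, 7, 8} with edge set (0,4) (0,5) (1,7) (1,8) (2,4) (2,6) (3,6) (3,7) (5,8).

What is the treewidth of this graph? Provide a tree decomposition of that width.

The largest bag has 3 vertices, giving width 2; this decomposition certifies tw(G) ≤ 2. Since 2–4–0–5–8–1–7–3–6–2 is a cycle in G, G is not acyclic. Forests are exactly the graphs of treewidth ≤ 1, so tw(G) ≥ 2. Therefore the treewidth is 2.

Treewidth 2.
One such decomposition:
Bags: B1 = {0, 2, 4}  B2 = {0, 2, 5}  B3 = {2, 5, 8}  B4 = {1, 2, 8}  B5 = {1, 2, 7}  B6 = {2, 3, 7}  B7 = {2, 3, 6}
Tree: B1–B2, B2–B3, B3–B4, B4–B5, B5–B6, B6–B7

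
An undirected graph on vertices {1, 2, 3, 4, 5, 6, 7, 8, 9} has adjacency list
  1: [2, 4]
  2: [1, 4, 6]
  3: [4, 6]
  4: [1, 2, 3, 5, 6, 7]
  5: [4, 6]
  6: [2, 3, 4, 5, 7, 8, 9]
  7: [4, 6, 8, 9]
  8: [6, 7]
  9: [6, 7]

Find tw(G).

A width-2 tree decomposition is:
Bags: B1 = {6, 7, 9}  B2 = {4, 6, 7}  B3 = {2, 4, 6}  B4 = {6, 7, 8}  B5 = {3, 4, 6}  B6 = {1, 2, 4}  B7 = {4, 5, 6}
Tree: B1–B2, B2–B3, B1–B4, B2–B5, B3–B6, B2–B7
The largest bag has 3 vertices, giving width 2; this decomposition certifies tw(G) ≤ 2. Conversely, {1, 2, 4} is a clique of size 3, and the vertices of any clique must share a bag in every tree decomposition; so some bag has ≥ 3 vertices and tw(G) ≥ 2. Hence tw(G) = 2 exactly.

2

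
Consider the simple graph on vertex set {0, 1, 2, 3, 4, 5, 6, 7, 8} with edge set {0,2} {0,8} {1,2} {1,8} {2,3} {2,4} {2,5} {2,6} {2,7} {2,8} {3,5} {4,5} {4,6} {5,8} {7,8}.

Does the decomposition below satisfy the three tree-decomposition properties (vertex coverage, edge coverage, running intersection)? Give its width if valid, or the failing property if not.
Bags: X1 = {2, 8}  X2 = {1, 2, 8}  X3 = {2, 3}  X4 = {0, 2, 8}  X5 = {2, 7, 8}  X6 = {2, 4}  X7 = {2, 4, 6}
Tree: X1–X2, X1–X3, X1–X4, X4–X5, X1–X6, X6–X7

No — vertex 5 appears in no bag.

A tree decomposition must satisfy three properties: every vertex lies in some bag; for every edge, both endpoints lie together in some bag; and for every vertex, the bags containing it form a connected subtree. Here vertex 5 appears in no bag, so the decomposition is invalid.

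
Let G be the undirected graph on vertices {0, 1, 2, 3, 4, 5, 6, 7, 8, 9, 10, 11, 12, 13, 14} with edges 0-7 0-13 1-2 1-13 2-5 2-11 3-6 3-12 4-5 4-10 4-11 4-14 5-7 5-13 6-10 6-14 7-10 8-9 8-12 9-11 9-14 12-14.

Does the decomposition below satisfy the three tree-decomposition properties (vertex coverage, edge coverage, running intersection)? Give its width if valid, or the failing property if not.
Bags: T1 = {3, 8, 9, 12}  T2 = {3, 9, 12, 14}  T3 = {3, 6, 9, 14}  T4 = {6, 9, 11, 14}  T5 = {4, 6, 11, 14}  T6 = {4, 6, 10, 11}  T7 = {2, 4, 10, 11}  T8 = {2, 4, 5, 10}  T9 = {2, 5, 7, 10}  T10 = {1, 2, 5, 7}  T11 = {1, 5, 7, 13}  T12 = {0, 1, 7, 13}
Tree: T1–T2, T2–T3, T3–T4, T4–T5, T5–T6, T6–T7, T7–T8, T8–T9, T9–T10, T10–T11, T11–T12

Checking the three conditions: (i) the bags cover all of {0, 1, 2, 3, 4, 5, 6, 7, 8, 9, 10, 11, 12, 13, 14}; (ii) for each edge, some bag contains both endpoints; (iii) the bags containing any fixed vertex form a subtree. All hold, so the decomposition is valid with width 4 − 1 = 3.

Yes; width 3.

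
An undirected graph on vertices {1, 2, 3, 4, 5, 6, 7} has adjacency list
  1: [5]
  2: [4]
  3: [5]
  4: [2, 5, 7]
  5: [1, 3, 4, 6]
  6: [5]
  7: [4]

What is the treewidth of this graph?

A width-1 tree decomposition is:
Bags: B1 = {4, 5}  B2 = {5, 6}  B3 = {1, 5}  B4 = {3, 5}  B5 = {2, 4}  B6 = {4, 7}
Tree: B1–B2, B1–B3, B1–B4, B1–B5, B1–B6
The largest bag has 2 vertices, giving width 1; this decomposition certifies tw(G) ≤ 1. G has an edge, so its treewidth is at least 1. Hence tw(G) = 1 exactly.

1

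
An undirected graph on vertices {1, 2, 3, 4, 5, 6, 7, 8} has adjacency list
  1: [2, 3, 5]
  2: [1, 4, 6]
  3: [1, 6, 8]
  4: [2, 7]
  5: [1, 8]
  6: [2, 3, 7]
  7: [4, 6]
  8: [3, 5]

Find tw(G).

2

A width-2 tree decomposition is:
Bags: B1 = {1, 5, 8}  B2 = {1, 3, 8}  B3 = {1, 2, 3}  B4 = {2, 3, 6}  B5 = {2, 4, 6}  B6 = {4, 6, 7}
Tree: B1–B2, B2–B3, B3–B4, B4–B5, B5–B6
The largest bag has 3 vertices, giving width 2; this decomposition certifies tw(G) ≤ 2. The edges 5–8–3–1–5 form a cycle, so G is not a tree and its treewidth is at least 2. Hence tw(G) = 2 exactly.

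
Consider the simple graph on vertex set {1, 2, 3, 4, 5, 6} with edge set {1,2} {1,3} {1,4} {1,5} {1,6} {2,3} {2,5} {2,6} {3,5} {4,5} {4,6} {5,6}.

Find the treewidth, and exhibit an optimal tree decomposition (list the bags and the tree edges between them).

Treewidth 3.
One such decomposition:
Bags: B1 = {1, 4, 5, 6}  B2 = {1, 2, 5, 6}  B3 = {1, 2, 3, 5}
Tree: B1–B2, B2–B3

Each bag holds 4 vertices, so the decomposition has width 3, which upper-bounds the treewidth. Conversely, {1, 2, 3, 5} is a clique of size 4, and the vertices of any clique must share a bag in every tree decomposition; so some bag has ≥ 4 vertices and tw(G) ≥ 3. Therefore the treewidth is 3.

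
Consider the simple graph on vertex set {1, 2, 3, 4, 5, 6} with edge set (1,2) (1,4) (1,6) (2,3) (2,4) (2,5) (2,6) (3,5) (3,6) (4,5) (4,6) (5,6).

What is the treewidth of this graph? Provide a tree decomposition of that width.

Treewidth 3.
One optimal decomposition is:
Bags: B1 = {1, 2, 4, 6}  B2 = {2, 4, 5, 6}  B3 = {2, 3, 5, 6}
Tree: B1–B2, B2–B3

Every bag has size at most 4, so the width is 4 − 1 = 3 and tw(G) ≤ 3. Conversely, {2, 3, 5, 6} is a clique of size 4, and the vertices of any clique must share a bag in every tree decomposition; so some bag has ≥ 4 vertices and tw(G) ≥ 3. Hence tw(G) = 3 exactly.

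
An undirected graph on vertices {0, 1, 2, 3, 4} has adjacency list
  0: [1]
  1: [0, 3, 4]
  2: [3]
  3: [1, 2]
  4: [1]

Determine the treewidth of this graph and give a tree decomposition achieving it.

Treewidth 1.
One such decomposition:
Bags: B1 = {1, 4}  B2 = {1, 3}  B3 = {0, 1}  B4 = {2, 3}
Tree: B1–B2, B2–B3, B2–B4

The largest bag has 2 vertices, giving width 1; this decomposition certifies tw(G) ≤ 1. Any graph with an edge has treewidth ≥ 1, and G has the edge 4–1. Therefore the treewidth is 1.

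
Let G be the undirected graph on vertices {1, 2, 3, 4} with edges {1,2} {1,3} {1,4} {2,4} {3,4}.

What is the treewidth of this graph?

2

A width-2 tree decomposition is:
Bags: B1 = {1, 2, 4}  B2 = {1, 3, 4}
Tree: B1–B2
The largest bag has 3 vertices, giving width 2; this decomposition certifies tw(G) ≤ 2. Conversely, {1, 2, 4} is a clique of size 3, and the vertices of any clique must share a bag in every tree decomposition; so some bag has ≥ 3 vertices and tw(G) ≥ 2. The upper and lower bounds meet at 2, so that is the treewidth.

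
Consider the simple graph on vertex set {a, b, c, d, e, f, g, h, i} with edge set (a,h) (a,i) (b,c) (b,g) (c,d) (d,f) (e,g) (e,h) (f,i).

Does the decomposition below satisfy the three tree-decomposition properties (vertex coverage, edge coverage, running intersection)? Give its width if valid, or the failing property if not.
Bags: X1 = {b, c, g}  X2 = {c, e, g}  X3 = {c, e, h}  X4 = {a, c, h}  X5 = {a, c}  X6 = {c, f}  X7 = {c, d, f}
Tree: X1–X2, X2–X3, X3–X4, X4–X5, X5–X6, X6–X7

No — vertex i appears in no bag.

A tree decomposition must satisfy three properties: every vertex lies in some bag; for every edge, both endpoints lie together in some bag; and for every vertex, the bags containing it form a connected subtree. Here vertex i appears in no bag, so the decomposition is invalid.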